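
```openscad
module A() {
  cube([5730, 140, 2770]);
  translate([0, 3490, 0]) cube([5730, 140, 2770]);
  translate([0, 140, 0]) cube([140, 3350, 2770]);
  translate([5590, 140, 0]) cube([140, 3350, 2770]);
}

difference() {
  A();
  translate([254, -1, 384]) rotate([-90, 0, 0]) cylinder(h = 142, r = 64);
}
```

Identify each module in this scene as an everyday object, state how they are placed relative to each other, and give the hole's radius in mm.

A is a house frame. The house frame has a circular hole through its front wall. The hole's radius is 64 mm.

The subtracted cylinder has r = 64 mm.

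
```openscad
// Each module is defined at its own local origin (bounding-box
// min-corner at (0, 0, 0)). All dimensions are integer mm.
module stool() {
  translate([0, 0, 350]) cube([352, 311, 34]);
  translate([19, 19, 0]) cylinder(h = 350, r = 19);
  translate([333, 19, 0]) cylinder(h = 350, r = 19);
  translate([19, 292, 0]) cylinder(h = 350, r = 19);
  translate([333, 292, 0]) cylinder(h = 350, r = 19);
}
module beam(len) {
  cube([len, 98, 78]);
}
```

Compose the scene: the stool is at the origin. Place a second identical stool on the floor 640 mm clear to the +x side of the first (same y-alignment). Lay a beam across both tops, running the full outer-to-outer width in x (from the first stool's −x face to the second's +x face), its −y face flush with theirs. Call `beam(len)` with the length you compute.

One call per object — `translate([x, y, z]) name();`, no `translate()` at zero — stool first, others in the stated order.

stool();
translate([992, 0, 0]) stool();
translate([0, 0, 384]) beam(1344);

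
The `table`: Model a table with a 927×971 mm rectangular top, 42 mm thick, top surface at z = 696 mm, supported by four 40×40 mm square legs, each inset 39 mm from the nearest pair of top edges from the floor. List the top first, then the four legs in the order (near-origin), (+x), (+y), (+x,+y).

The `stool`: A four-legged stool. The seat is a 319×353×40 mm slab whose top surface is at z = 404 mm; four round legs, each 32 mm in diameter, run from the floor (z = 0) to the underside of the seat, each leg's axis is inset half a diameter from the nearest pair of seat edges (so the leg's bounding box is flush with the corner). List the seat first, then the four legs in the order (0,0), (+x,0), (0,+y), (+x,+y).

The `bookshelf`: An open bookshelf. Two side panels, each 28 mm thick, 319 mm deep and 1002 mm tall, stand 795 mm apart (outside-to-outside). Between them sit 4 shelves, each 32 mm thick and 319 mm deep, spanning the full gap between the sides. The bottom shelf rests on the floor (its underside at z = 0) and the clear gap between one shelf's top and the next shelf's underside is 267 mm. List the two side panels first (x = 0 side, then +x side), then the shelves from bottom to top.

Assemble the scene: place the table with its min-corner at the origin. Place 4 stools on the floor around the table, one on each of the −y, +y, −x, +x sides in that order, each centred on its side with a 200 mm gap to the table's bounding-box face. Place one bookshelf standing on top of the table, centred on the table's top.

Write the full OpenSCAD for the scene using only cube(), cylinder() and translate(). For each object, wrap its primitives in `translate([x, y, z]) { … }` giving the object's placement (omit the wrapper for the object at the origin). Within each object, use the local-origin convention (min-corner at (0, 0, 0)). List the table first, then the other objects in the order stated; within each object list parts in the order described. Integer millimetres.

translate([0, 0, 654]) cube([927, 971, 42]);
translate([39, 39, 0]) cube([40, 40, 654]);
translate([848, 39, 0]) cube([40, 40, 654]);
translate([39, 892, 0]) cube([40, 40, 654]);
translate([848, 892, 0]) cube([40, 40, 654]);
translate([304, -553, 0]) {
  translate([0, 0, 364]) cube([319, 353, 40]);
  translate([16, 16, 0]) cylinder(h = 364, r = 16);
  translate([303, 16, 0]) cylinder(h = 364, r = 16);
  translate([16, 337, 0]) cylinder(h = 364, r = 16);
  translate([303, 337, 0]) cylinder(h = 364, r = 16);
}
translate([304, 1171, 0]) {
  translate([0, 0, 364]) cube([319, 353, 40]);
  translate([16, 16, 0]) cylinder(h = 364, r = 16);
  translate([303, 16, 0]) cylinder(h = 364, r = 16);
  translate([16, 337, 0]) cylinder(h = 364, r = 16);
  translate([303, 337, 0]) cylinder(h = 364, r = 16);
}
translate([-519, 309, 0]) {
  translate([0, 0, 364]) cube([319, 353, 40]);
  translate([16, 16, 0]) cylinder(h = 364, r = 16);
  translate([303, 16, 0]) cylinder(h = 364, r = 16);
  translate([16, 337, 0]) cylinder(h = 364, r = 16);
  translate([303, 337, 0]) cylinder(h = 364, r = 16);
}
translate([1127, 309, 0]) {
  translate([0, 0, 364]) cube([319, 353, 40]);
  translate([16, 16, 0]) cylinder(h = 364, r = 16);
  translate([303, 16, 0]) cylinder(h = 364, r = 16);
  translate([16, 337, 0]) cylinder(h = 364, r = 16);
  translate([303, 337, 0]) cylinder(h = 364, r = 16);
}
translate([66, 326, 696]) {
  cube([28, 319, 1002]);
  translate([767, 0, 0]) cube([28, 319, 1002]);
  translate([28, 0, 0]) cube([739, 319, 32]);
  translate([28, 0, 299]) cube([739, 319, 32]);
  translate([28, 0, 598]) cube([739, 319, 32]);
  translate([28, 0, 897]) cube([739, 319, 32]);
}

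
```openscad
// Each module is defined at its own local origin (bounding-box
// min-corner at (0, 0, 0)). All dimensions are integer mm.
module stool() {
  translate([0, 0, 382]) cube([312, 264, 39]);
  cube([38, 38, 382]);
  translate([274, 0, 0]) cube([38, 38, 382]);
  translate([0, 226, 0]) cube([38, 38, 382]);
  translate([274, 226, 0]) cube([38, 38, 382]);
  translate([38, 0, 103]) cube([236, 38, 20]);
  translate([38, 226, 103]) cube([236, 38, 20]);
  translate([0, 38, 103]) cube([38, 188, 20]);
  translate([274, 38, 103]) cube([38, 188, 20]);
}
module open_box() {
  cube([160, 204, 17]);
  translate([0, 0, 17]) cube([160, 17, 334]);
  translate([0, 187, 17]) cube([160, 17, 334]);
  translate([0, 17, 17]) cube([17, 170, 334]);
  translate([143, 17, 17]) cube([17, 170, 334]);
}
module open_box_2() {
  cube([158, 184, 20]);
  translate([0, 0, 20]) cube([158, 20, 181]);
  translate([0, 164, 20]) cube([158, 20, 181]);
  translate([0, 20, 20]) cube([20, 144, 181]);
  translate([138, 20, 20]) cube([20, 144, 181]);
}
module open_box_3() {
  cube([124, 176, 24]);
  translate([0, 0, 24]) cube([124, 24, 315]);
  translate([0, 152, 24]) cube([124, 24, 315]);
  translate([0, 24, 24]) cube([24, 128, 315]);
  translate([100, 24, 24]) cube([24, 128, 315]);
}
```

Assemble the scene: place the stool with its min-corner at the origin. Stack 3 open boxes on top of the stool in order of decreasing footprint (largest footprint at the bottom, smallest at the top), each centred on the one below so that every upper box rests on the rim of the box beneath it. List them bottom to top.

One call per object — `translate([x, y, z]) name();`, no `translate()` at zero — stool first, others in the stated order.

stool();
translate([76, 30, 421]) open_box();
translate([77, 40, 772]) open_box_2();
translate([94, 44, 973]) open_box_3();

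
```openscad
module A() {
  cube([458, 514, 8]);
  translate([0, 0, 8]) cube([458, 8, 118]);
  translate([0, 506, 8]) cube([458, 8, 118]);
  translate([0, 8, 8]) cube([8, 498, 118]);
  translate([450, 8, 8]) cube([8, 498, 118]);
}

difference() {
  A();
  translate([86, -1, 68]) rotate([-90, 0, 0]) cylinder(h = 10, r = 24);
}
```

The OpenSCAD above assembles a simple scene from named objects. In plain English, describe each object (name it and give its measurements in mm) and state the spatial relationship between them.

A is an open-topped rectangular box: outside dimensions 458×514×126 mm, with a uniform wall and base thickness of 8 mm. The base is a full 458×514 slab on the floor; four walls sit on top of the base. The front and back walls (the −y and +y sides) span the full width; the two side walls fit between them.

The open box has a circular hole of radius 24 mm through its front wall, centred at (x = 86, z = 68).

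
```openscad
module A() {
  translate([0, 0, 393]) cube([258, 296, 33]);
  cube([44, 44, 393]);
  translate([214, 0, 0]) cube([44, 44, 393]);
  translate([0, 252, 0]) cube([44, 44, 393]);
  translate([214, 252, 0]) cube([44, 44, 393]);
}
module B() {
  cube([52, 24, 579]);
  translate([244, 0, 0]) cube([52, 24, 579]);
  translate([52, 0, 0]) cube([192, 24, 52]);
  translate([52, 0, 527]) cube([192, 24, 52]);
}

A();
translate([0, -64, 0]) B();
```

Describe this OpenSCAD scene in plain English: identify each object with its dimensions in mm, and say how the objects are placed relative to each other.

A is a four-legged stool. The seat is 258×296 mm, 33 mm thick, top at z = 426 mm. It stands on four square legs, each 44×44 mm in cross-section, from z = 0 to the seat underside, each flush with a corner of the seat.

B is a rectangular picture frame lying in the x–z plane (depth along y). The opening is 192 mm wide (x) by 475 mm tall (z), surrounded by a border 52 mm wide on all four sides. The frame is 24 mm deep and is made of two full-height vertical stiles with two horizontal rails fitted between them.

The picture frame is on the floor beside the stool on its −y side.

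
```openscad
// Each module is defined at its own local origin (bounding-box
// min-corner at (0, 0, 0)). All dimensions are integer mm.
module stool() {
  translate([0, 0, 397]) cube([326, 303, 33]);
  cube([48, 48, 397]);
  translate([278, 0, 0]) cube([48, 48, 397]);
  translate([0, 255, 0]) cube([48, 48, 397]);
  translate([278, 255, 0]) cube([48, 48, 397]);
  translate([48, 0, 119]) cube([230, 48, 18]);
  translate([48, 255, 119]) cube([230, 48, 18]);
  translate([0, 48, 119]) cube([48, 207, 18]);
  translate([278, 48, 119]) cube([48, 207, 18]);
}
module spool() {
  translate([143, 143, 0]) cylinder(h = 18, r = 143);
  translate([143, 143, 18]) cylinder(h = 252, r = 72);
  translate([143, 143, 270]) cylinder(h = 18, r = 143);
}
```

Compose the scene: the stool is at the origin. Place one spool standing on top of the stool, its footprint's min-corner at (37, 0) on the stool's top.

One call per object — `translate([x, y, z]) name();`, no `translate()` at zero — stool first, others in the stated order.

stool();
translate([37, 0, 430]) spool();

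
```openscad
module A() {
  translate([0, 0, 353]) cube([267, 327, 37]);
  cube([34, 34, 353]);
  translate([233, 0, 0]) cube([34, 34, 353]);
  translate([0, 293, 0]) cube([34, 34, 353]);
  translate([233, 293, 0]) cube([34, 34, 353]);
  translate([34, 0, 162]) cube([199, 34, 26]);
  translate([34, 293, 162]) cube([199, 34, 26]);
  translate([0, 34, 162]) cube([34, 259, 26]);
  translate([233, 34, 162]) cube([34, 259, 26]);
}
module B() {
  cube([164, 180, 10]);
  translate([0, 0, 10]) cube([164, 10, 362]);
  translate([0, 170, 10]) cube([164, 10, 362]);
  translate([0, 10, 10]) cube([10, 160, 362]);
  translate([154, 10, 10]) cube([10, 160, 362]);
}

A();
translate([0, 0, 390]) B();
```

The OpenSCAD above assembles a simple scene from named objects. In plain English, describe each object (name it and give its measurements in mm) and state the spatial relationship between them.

A is a simple wooden stool: a rectangular seat 267 mm (x) by 327 mm (y), 37 mm thick, top face at z = 390 mm, on four square legs, each 34×34 mm in cross-section. The legs rest on z = 0, each flush with a corner of the seat. Four stretchers, 34 mm wide and 26 mm tall, connect adjacent legs with their undersides at z = 162 mm, each running between the inner faces of the legs it joins and aligned with the legs' outer faces on the other axis.

B is an open storage box with external size 164×180×372 mm and wall thickness 10 mm (the base is also 10 mm thick). The base covers the whole footprint; the four walls stand on the base, with the y-facing walls full-width and the x-facing walls fitting between their inner faces.

The open box is on top of the stool.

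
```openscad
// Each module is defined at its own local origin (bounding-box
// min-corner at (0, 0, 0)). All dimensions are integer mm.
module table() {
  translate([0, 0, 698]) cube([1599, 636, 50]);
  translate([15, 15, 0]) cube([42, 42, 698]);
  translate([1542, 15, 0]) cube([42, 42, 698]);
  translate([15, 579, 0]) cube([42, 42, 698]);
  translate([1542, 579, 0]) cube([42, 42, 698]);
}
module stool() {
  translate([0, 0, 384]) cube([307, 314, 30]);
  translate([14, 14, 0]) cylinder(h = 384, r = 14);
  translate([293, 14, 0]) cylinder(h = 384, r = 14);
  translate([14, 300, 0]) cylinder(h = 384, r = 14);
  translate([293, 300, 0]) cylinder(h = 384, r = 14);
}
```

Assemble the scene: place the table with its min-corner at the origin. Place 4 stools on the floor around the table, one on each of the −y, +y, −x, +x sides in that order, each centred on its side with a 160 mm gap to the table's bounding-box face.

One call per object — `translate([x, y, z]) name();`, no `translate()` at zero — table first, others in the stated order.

table();
translate([646, -474, 0]) stool();
translate([646, 796, 0]) stool();
translate([-467, 161, 0]) stool();
translate([1759, 161, 0]) stool();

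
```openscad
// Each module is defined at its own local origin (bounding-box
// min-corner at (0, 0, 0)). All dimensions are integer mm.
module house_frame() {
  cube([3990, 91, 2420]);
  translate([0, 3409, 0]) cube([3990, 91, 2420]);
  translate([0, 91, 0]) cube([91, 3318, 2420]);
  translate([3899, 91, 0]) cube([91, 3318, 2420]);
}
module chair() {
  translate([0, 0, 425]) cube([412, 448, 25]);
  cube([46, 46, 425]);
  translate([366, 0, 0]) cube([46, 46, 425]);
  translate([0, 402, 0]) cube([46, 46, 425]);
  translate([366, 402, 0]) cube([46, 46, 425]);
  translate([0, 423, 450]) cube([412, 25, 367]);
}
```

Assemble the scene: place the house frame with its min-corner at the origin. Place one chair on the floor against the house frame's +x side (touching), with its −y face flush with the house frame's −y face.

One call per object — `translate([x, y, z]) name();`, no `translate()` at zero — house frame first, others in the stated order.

house_frame();
translate([3990, 0, 0]) chair();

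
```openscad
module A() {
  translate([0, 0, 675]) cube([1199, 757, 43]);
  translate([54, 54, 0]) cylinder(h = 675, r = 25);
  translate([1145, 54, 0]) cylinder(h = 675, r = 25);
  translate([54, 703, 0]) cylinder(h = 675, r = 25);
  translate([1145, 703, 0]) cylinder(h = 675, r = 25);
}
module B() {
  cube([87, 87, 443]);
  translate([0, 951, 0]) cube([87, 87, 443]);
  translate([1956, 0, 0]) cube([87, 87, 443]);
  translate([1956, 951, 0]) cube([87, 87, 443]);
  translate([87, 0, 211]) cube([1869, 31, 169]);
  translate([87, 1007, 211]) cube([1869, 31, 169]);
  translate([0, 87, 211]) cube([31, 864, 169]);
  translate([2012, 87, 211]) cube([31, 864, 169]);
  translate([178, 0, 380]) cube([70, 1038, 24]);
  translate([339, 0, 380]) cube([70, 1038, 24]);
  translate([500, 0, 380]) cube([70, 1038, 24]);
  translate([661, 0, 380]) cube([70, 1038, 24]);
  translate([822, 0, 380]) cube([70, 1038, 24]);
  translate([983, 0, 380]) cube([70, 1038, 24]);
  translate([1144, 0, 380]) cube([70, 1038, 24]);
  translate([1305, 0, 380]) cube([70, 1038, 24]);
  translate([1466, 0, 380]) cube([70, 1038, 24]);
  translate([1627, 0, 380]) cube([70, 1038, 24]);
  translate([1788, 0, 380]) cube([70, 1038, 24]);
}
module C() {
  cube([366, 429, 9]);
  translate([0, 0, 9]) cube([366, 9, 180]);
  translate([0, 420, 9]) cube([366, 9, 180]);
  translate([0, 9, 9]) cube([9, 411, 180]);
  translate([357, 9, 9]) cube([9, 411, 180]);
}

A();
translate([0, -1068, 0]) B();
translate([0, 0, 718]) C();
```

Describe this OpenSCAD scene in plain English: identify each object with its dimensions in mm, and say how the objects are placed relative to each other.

A is a rectangular dining table. The top is 1199×757×43 mm with its upper surface at z = 718 mm. It stands on four round legs of 50 mm diameter, each leg's bounding box inset 29 mm from the nearest pair of top edges, running from the floor to the underside of the top.

B is a bed frame 2043 mm long (x) by 1038 mm wide (y). Four 87×87 mm corner posts, 443 mm tall, at the corners of the footprint. Four rails of 31 mm thickness and 169 mm height run between adjacent posts with their undersides at z = 211 mm, their outer faces flush with the outside of the frame (the two x-running rails run between the posts' inner faces; the two y-running rails run between the posts' inner faces). 11 slats, each 70 mm wide (x) and 24 mm thick, lie across the top of the two x-running rails, running the full 1038 mm width of the frame in y; the slats are evenly spaced along x between the inner faces of the end posts with equal gaps (rounded down to the nearest mm) at the −x end and between each pair — any rounding remainder accumulates at the +x end.

C is an open-topped rectangular box: outside dimensions 366×429×189 mm, with a uniform wall and base thickness of 9 mm. The base is a full 366×429 slab on the floor; four walls sit on top of the base. The front and back walls (the −y and +y sides) span the full width; the two side walls fit between them.

The bed frame is on the floor beside the table on its −y side. The open box is on top of the table.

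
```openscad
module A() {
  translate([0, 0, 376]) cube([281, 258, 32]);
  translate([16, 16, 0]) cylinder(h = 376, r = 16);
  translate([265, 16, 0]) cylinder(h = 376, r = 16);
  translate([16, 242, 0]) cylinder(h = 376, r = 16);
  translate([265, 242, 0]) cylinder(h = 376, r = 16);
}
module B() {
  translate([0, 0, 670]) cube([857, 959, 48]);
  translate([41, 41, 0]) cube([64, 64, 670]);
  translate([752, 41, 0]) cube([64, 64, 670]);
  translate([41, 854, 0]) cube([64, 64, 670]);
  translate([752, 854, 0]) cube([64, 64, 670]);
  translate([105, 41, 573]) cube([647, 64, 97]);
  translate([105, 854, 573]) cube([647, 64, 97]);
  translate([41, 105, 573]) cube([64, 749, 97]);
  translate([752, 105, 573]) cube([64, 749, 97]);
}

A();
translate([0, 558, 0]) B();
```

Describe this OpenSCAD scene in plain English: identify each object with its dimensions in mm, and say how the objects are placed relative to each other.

A is a four-legged stool. The seat is 281×258 mm, 32 mm thick, top at z = 408 mm. It stands on four round legs, each 32 mm in diameter, from z = 0 to the seat underside, each leg's axis is inset half a diameter from the nearest pair of seat edges (so the leg's bounding box is flush with the corner).

B is a table with a 857×959 mm rectangular top, 48 mm thick, top surface at z = 718 mm, supported by four 64×64 mm square legs, each inset 41 mm from the nearest pair of top edges, running from the floor. Four apron rails, 64 mm thick and 97 mm tall, run between adjacent legs with their top edges flush with the underside of the top and their outer faces flush with the legs' outer faces.

The table is on the floor beside the stool on its +y side.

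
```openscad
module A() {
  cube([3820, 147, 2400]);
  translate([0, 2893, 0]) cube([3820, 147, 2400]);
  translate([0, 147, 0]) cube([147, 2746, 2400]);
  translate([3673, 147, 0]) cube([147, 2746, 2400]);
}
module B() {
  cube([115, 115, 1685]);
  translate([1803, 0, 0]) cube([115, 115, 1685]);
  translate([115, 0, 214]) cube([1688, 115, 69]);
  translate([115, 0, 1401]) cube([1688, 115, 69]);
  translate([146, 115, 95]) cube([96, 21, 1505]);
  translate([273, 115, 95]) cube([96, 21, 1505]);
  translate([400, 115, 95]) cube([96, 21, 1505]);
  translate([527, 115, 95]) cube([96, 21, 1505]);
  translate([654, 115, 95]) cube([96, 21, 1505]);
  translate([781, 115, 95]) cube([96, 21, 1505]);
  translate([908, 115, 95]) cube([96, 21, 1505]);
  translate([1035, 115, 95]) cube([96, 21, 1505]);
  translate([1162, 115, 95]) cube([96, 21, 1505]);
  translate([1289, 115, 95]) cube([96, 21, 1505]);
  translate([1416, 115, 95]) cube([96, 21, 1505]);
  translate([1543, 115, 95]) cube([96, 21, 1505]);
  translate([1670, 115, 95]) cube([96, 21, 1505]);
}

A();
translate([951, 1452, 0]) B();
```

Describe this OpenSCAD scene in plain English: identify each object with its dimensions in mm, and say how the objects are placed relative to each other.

A is a box-shaped house frame (walls only): outside footprint 3820×3040 mm, wall height 2400 mm, wall thickness 147 mm. The two y-facing walls run the full x-width; the two x-facing walls fit between the inner faces of the y-facing walls.

B is a fence section. Two 115×115 mm posts, 1685 mm tall, stand on the floor with a clear span of 1688 mm between their inner faces. Two horizontal rails of 115×69 mm section span the gap between the posts with their undersides at z = 214 mm and z = 1401 mm, flush with the posts' −y face. 13 pickets, each 96 mm wide, 21 mm thick and 1505 mm tall, are fixed to the +y face of the rails with their bottoms at z = 95 mm, evenly spaced across the span with equal gaps (rounded down to the nearest mm) at the −x end and between each pair — any rounding remainder accumulates at the +x end.

The fence section sits inside the house frame, centred.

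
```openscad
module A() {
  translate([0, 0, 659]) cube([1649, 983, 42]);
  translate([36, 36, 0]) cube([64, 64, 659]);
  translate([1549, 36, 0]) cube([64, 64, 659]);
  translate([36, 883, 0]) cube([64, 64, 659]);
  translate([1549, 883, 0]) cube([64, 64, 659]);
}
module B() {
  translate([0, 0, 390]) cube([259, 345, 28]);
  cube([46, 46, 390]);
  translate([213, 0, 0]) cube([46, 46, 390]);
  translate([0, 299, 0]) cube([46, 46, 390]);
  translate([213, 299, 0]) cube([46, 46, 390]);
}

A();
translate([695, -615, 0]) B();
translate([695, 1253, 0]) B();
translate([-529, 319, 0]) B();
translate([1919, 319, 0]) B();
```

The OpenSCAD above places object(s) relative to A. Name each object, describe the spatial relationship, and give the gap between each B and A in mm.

Each stool's nearest face is 270 mm from the table's bounding box.

A is a table. B is a stool. Four stools sit around the table at the −y, +y, −x, +x sides. The gap between each stool and the table is 270 mm.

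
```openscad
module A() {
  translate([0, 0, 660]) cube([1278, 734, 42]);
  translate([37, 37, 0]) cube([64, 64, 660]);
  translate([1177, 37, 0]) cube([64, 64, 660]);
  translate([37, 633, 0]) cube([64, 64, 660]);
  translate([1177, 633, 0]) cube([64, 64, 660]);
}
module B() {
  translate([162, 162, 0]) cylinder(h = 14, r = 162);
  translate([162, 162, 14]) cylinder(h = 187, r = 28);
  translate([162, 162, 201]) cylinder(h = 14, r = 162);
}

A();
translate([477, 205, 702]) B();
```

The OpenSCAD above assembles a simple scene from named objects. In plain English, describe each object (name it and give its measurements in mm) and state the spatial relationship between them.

A is a table with a 1278×734 mm rectangular top, 42 mm thick, top surface at z = 702 mm, supported by four 64×64 mm square legs, each inset 37 mm from the nearest pair of top edges, running from the floor.

B is a spool: two coaxial disc flanges of radius 162 mm and thickness 14 mm, joined by a core cylinder of radius 28 mm and height 187 mm. The lower flange rests on z = 0 and the three cylinders share a vertical axis.

The spool is on top of the table, centred.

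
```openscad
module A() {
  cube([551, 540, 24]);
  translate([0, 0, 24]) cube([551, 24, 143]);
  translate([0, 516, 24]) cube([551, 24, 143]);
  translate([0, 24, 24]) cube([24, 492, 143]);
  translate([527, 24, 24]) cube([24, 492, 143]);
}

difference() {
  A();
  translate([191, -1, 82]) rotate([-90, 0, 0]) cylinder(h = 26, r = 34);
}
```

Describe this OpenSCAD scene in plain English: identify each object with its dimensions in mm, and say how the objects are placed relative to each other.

A is an open storage box with external size 551×540×167 mm and wall thickness 24 mm (the base is also 24 mm thick). The base covers the whole footprint; the four walls stand on the base, with the y-facing walls full-width and the x-facing walls fitting between their inner faces.

The open box has a circular hole of radius 34 mm through its front wall, centred at (x = 191, z = 82).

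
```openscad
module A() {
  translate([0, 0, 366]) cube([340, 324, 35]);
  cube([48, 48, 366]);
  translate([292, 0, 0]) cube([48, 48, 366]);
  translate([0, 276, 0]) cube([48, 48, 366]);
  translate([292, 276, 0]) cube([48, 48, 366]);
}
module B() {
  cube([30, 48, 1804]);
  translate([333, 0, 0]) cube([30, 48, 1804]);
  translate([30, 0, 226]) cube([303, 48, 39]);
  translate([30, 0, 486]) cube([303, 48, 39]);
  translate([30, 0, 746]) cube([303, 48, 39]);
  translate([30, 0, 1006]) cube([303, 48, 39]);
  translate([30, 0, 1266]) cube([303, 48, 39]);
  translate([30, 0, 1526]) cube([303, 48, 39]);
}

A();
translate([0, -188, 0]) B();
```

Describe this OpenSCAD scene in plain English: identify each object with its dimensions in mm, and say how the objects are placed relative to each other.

A is a four-legged stool. The seat is a 340×324×35 mm slab whose top surface is at z = 401 mm; four square legs, each 48×48 mm in cross-section, run from the floor (z = 0) to the underside of the seat, each flush with a corner of the seat.

B is a wooden ladder with two side rails of 30×48 mm section and 1804 mm height, set 363 mm apart overall. Between them run 6 rectangular rungs (48 mm deep, 39 mm thick), front faces flush with the rails' −y face. The bottom of the first rung is 226 mm above the floor and each subsequent rung is 260 mm higher than the one below.

The ladder is on the floor beside the stool on its −y side.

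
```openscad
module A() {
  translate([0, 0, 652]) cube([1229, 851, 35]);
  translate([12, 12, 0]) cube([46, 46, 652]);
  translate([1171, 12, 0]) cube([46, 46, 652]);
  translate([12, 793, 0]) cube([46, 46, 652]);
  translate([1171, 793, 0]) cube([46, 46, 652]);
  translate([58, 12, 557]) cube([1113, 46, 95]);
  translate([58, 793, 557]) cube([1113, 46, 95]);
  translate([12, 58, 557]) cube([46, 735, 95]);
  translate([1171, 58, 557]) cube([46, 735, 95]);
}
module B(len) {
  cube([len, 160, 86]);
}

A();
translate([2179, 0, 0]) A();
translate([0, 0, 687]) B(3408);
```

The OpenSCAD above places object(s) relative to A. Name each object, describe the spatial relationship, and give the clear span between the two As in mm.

Second table starts at x = 2179; first ends at x = 1229; clear span = 2179 − 1229 = 950 mm.

A is a table. B is a beam. A beam spans the tops of two tables. The clear span between the two tables is 950 mm.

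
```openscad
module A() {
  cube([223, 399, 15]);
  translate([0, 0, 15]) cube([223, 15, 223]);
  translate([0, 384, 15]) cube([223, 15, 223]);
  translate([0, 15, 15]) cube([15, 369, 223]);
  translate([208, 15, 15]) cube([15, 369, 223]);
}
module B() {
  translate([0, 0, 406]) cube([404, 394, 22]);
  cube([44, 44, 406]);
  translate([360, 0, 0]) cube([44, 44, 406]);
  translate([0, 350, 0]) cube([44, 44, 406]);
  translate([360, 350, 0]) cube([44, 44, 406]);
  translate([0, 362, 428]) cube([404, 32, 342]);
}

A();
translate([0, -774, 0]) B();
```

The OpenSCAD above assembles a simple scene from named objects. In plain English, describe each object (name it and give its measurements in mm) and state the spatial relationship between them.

A is an open-topped rectangular box: outside dimensions 223×399×238 mm, with a uniform wall and base thickness of 15 mm. The base is a full 223×399 slab on the floor; four walls sit on top of the base. The front and back walls (the −y and +y sides) span the full width; the two side walls fit between them.

B is a chair. The seat is a 404×394×22 mm slab with its top at z = 428 mm, on four 44×44 mm corner legs (flush with the seat edges, standing on z = 0). A flat backrest 32 mm thick, 342 mm tall, spans the full seat width and rises from the seat top along its +y edge, rear face flush with the rear of the seat.

The chair is on the floor beside the open box on its −y side.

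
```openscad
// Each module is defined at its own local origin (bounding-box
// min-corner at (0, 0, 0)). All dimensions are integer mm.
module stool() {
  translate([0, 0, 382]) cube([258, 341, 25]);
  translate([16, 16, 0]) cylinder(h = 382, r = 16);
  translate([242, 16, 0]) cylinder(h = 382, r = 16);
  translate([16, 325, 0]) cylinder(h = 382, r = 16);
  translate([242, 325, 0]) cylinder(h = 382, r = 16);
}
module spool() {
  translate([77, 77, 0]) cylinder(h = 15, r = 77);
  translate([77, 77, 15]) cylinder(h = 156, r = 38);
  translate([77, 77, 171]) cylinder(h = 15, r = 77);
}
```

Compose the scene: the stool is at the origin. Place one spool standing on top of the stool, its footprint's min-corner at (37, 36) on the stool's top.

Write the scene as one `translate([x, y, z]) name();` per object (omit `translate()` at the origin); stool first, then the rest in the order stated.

stool();
translate([37, 36, 407]) spool();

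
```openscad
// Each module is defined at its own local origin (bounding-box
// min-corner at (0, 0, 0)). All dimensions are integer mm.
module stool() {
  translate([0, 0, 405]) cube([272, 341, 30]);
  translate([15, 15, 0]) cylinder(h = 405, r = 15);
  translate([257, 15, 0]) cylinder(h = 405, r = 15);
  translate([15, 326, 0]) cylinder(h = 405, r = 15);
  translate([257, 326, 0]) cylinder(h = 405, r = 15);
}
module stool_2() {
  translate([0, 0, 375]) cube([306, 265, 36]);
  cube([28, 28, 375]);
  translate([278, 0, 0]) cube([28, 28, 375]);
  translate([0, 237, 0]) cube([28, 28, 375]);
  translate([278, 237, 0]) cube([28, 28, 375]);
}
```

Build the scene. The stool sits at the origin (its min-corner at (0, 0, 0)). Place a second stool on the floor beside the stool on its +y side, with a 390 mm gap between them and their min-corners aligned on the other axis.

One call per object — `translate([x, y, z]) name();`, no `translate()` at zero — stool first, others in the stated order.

stool();
translate([0, 731, 0]) stool_2();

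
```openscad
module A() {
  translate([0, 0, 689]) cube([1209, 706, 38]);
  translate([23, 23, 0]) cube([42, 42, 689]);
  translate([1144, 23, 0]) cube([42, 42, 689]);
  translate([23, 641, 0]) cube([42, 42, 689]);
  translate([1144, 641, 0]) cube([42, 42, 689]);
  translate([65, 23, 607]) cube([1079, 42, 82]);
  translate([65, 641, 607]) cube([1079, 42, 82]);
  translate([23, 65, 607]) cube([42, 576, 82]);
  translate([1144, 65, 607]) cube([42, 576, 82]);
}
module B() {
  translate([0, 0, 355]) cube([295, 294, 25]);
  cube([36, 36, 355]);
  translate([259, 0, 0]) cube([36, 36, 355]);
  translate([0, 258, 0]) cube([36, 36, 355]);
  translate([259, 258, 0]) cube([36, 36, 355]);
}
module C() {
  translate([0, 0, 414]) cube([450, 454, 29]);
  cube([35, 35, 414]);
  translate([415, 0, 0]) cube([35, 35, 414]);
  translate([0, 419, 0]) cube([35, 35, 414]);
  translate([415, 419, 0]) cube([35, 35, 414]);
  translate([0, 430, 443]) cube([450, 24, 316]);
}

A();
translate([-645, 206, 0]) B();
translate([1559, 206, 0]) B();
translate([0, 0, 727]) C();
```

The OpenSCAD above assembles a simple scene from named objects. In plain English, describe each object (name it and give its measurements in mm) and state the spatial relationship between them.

A is a table with a 1209×706 mm rectangular top, 38 mm thick, top surface at z = 727 mm, supported by four 42×42 mm square legs, each inset 23 mm from the nearest pair of top edges, running from the floor. Four apron rails, 42 mm thick and 82 mm tall, run between adjacent legs with their top edges flush with the underside of the top and their outer faces flush with the legs' outer faces.

B is a four-legged stool. The seat is a 295×294×25 mm slab whose top surface is at z = 380 mm; four square legs, each 36×36 mm in cross-section, run from the floor (z = 0) to the underside of the seat, each flush with a corner of the seat.

C is a chair. The seat is a 450×454×29 mm slab with its top at z = 443 mm, on four 35×35 mm corner legs (flush with the seat edges, standing on z = 0). A flat backrest 24 mm thick, 316 mm tall, spans the full seat width and rises from the seat top along its +y edge, rear face flush with the rear of the seat.

Two stools sit around the table at the −x, +x sides. The chair is on top of the table.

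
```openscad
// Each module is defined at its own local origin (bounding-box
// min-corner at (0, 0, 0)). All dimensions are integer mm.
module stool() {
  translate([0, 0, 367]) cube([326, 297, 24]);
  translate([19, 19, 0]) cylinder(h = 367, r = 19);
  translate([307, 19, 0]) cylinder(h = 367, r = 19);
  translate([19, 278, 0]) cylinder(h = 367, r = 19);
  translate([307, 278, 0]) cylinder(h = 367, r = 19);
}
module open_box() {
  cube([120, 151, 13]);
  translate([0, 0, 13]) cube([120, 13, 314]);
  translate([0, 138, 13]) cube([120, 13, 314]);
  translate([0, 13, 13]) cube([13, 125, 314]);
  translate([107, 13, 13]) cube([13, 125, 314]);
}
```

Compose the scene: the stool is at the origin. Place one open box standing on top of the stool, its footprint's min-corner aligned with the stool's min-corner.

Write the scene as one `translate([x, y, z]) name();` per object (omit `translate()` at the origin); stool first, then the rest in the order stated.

stool();
translate([0, 0, 391]) open_box();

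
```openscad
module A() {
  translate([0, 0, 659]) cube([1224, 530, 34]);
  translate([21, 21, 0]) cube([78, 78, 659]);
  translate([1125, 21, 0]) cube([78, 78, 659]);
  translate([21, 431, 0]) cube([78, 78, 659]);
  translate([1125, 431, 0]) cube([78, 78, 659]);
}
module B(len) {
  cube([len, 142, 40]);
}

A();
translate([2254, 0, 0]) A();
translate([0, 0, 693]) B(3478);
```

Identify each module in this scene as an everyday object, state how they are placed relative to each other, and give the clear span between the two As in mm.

A is a table. B is a beam. A beam spans the tops of two tables. The clear span between the two tables is 1030 mm.

Second table starts at x = 2254; first ends at x = 1224; clear span = 2254 − 1224 = 1030 mm.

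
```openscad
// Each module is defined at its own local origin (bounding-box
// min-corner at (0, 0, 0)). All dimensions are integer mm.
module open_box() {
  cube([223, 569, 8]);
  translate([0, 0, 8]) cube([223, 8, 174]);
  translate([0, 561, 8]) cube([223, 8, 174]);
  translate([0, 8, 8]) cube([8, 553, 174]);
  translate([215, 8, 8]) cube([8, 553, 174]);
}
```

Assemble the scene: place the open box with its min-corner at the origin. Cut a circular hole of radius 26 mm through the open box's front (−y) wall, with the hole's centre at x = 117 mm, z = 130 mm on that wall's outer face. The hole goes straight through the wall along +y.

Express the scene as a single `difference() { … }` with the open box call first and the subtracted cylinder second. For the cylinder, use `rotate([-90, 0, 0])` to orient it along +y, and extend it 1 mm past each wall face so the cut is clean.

difference() {
  open_box();
  translate([117, -1, 130]) rotate([-90, 0, 0]) cylinder(h = 10, r = 26);
}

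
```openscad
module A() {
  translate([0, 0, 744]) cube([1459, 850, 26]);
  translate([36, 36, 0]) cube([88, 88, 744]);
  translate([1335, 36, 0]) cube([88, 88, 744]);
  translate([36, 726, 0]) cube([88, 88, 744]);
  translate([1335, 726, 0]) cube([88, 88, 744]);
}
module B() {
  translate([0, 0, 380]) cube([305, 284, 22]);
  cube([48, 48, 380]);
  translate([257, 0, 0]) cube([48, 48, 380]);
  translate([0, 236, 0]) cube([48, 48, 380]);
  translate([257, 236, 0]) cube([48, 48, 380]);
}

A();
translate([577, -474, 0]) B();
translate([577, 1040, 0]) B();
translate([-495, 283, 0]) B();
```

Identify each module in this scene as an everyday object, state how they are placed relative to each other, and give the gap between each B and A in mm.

Each stool's nearest face is 190 mm from the table's bounding box.

A is a table. B is a stool. Three stools sit around the table at the −y, +y, −x sides. The gap between each stool and the table is 190 mm.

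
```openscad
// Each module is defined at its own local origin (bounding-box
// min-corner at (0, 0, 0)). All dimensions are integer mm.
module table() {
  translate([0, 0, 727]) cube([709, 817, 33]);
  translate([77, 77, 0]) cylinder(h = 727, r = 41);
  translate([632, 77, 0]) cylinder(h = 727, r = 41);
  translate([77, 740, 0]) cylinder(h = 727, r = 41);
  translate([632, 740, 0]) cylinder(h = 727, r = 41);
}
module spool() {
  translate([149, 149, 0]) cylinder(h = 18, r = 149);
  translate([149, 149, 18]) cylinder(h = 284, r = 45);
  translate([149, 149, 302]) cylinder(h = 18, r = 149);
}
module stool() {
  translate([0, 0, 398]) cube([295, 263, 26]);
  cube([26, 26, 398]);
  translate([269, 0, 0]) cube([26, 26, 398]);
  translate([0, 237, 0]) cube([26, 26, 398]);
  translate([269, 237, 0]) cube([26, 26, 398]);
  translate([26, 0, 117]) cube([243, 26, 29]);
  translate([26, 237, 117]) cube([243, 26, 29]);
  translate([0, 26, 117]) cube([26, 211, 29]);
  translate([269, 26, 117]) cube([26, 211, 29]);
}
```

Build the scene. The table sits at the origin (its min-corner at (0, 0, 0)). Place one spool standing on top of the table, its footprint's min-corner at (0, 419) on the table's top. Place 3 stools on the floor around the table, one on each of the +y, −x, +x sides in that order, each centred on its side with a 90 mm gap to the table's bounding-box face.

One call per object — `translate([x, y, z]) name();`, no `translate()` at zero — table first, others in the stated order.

table();
translate([0, 419, 760]) spool();
translate([207, 907, 0]) stool();
translate([-385, 277, 0]) stool();
translate([799, 277, 0]) stool();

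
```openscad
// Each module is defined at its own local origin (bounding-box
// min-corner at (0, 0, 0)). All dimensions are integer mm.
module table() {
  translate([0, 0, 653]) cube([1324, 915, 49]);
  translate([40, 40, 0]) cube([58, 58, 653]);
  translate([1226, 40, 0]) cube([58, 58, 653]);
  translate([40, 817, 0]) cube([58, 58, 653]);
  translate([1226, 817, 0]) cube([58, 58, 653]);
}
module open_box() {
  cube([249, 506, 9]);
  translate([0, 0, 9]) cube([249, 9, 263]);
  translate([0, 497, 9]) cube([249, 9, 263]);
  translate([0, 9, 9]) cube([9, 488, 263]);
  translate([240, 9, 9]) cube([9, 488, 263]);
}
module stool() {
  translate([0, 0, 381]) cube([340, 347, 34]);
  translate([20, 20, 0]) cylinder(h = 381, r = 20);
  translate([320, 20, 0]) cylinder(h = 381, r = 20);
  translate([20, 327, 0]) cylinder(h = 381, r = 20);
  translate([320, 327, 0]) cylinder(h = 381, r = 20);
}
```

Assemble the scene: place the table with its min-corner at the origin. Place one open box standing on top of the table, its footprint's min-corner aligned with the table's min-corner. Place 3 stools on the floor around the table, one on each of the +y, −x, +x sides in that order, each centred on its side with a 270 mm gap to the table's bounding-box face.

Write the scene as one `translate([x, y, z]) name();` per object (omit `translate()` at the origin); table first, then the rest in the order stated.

table();
translate([0, 0, 702]) open_box();
translate([492, 1185, 0]) stool();
translate([-610, 284, 0]) stool();
translate([1594, 284, 0]) stool();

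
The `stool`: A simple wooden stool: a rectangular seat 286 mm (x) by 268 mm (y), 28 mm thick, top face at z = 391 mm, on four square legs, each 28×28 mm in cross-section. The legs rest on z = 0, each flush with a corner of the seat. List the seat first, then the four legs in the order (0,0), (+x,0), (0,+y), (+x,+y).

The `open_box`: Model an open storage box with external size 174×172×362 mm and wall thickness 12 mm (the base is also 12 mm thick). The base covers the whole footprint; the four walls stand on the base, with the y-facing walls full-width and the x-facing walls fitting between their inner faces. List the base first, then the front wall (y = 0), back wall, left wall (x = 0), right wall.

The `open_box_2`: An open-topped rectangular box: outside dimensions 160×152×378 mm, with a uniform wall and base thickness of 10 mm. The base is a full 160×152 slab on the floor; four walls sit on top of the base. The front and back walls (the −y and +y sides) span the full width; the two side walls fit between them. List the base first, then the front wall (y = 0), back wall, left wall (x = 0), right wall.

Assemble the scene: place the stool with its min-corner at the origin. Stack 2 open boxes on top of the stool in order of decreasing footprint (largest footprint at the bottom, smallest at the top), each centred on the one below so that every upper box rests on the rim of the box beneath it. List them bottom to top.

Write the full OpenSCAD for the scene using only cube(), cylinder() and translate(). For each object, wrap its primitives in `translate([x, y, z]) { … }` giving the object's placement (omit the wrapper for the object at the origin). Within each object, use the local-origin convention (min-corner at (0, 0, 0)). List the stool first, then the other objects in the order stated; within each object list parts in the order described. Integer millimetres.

translate([0, 0, 363]) cube([286, 268, 28]);
cube([28, 28, 363]);
translate([258, 0, 0]) cube([28, 28, 363]);
translate([0, 240, 0]) cube([28, 28, 363]);
translate([258, 240, 0]) cube([28, 28, 363]);
translate([56, 48, 391]) {
  cube([174, 172, 12]);
  translate([0, 0, 12]) cube([174, 12, 350]);
  translate([0, 160, 12]) cube([174, 12, 350]);
  translate([0, 12, 12]) cube([12, 148, 350]);
  translate([162, 12, 12]) cube([12, 148, 350]);
}
translate([63, 58, 753]) {
  cube([160, 152, 10]);
  translate([0, 0, 10]) cube([160, 10, 368]);
  translate([0, 142, 10]) cube([160, 10, 368]);
  translate([0, 10, 10]) cube([10, 132, 368]);
  translate([150, 10, 10]) cube([10, 132, 368]);
}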